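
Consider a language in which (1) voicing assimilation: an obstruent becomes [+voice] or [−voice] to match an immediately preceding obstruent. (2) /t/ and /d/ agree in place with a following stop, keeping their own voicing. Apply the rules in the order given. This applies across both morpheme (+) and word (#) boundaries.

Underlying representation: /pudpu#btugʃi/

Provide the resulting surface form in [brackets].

Rule 1: /p/ after /d/ (voiced) → [b]
Rule 1: /t/ after /b/ (voiced) → [d]
Rule 1: /ʃ/ after /g/ (voiced) → [ʒ]
After rule 1: pudbu#bdugʒi
Rule 2: /d/ before /b/ (labial) → [b]

[pubbu#bdugʒi]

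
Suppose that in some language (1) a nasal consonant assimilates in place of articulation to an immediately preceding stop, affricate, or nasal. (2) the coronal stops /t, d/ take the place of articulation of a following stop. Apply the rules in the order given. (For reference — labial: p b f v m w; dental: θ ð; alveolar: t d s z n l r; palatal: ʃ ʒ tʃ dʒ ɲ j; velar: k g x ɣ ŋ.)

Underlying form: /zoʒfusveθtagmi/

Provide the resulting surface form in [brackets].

Rule 1: /m/ after /g/ (velar) → [ŋ]
After rule 1: zoʒfusveθtagŋi
Rule 2: no segment meets the rule's conditions; no change.

[zoʒfusveθtagŋi]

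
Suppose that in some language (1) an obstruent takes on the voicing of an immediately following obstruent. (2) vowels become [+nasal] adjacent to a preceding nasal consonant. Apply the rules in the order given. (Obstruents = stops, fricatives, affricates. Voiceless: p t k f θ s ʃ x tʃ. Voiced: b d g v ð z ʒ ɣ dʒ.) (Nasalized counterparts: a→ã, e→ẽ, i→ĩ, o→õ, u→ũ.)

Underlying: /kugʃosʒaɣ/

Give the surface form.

Rule 1: /g/ before /ʃ/ (voiceless) → [k]
Rule 1: /s/ before /ʒ/ (voiced) → [z]
After rule 1: kukʃozʒaɣ
Rule 2: no segment meets the rule's conditions; no change.

[kukʃozʒaɣ]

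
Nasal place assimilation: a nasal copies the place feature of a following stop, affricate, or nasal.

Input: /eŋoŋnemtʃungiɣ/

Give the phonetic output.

[eŋonneɲtʃuŋgiɣ]

/ŋ/ before /n/ (alveolar) → [n]
/m/ before /tʃ/ (palatal) → [ɲ]
/n/ before /g/ (velar) → [ŋ]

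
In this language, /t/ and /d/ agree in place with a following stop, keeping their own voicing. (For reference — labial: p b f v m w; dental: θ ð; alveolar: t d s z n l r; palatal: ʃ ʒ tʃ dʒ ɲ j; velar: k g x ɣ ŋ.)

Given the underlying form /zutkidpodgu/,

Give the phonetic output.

/t/ before /k/ (velar) → [k]
/d/ before /p/ (labial) → [b]
/d/ before /g/ (velar) → [g]

[zukkibpoggu]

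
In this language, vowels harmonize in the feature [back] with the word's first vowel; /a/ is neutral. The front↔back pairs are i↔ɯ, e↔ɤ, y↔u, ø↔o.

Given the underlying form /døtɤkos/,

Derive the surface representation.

[døtekøs]

/ɤ/ harmonizes with /ø/ ([-back]) → [e]
/o/ harmonizes with /ø/ ([-back]) → [ø]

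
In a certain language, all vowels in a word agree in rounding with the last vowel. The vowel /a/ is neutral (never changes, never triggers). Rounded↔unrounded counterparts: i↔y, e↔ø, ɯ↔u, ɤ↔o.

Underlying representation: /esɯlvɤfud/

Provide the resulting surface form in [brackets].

[øsulvofud]

/e/ harmonizes with /u/ ([+round]) → [ø]
/ɯ/ harmonizes with /u/ ([+round]) → [u]
/ɤ/ harmonizes with /u/ ([+round]) → [o]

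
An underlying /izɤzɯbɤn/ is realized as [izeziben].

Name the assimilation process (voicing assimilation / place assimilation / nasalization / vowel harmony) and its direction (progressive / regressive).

vowel harmony, progressive

/ɤ/→[e] /ɯ/→[i] /ɤ/→[e].
Vowels agree with the first vowel, so the harmony is progressive.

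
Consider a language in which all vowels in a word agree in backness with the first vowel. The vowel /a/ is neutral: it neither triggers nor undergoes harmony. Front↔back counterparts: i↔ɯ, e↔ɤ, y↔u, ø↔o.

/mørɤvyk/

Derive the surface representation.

/ɤ/ harmonizes with /ø/ ([-back]) → [e]

[mørevyk]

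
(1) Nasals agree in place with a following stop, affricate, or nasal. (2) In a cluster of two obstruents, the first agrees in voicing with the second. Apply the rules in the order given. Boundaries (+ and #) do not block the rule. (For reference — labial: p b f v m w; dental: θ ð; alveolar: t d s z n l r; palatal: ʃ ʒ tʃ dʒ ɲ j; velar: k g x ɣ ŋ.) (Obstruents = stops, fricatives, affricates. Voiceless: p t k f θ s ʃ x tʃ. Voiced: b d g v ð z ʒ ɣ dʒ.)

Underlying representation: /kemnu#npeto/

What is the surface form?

Rule 1: /m/ before /n/ (alveolar) → [n]
Rule 1: /n/ before /p/ (labial) → [m]
After rule 1: kennu#mpeto
Rule 2: no segment meets the rule's conditions; no change.

[kennu#mpeto]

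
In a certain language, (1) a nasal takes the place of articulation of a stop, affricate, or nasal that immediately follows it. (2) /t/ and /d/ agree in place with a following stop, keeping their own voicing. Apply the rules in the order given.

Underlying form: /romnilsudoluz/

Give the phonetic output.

Rule 1: /m/ before /n/ (alveolar) → [n]
After rule 1: ronnilsudoluz
Rule 2: no segment meets the rule's conditions; no change.

[ronnilsudoluz]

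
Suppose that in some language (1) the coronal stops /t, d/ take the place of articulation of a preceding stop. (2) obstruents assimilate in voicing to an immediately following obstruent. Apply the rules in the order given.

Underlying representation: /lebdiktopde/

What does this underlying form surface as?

Rule 1: /d/ after /b/ (labial) → [b]
Rule 1: /t/ after /k/ (velar) → [k]
Rule 1: /d/ after /p/ (labial) → [b]
After rule 1: lebbikkopbe
Rule 2: /p/ before /b/ (voiced) → [b]

[lebbikkobbe]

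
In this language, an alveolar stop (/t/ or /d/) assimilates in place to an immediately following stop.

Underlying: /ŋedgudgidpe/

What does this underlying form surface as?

[ŋegguggibpe]

/d/ before /g/ (velar) → [g]
/d/ before /g/ (velar) → [g]
/d/ before /p/ (labial) → [b]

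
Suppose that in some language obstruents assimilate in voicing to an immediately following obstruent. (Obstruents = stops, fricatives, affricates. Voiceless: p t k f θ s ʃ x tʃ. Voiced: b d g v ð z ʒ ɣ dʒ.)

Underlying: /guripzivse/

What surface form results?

[guribzifse]

/p/ before /z/ (voiced) → [b]
/v/ before /s/ (voiceless) → [f]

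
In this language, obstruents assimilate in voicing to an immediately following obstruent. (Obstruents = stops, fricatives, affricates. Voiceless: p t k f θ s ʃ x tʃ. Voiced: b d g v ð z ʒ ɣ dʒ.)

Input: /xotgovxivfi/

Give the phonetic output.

[xodgofxiffi]

/t/ before /g/ (voiced) → [d]
/v/ before /x/ (voiceless) → [f]
/v/ before /f/ (voiceless) → [f]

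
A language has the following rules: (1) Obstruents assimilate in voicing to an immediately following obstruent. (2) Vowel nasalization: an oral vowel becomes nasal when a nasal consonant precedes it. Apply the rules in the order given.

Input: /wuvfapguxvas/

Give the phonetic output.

[wuffabguɣvas]

Rule 1: /v/ before /f/ (voiceless) → [f]
Rule 1: /p/ before /g/ (voiced) → [b]
Rule 1: /x/ before /v/ (voiced) → [ɣ]
After rule 1: wuffabguɣvas
Rule 2: no segment meets the rule's conditions; no change.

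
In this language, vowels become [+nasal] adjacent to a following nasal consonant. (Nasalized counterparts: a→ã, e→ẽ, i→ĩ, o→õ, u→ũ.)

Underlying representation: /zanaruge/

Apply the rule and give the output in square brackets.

/a/ before nasal /n/ → [ã]

[zãnaruge]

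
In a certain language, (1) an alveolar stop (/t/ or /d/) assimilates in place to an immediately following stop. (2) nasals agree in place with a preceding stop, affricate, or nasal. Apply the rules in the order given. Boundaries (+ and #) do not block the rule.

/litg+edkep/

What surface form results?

Rule 1: /t/ before /g/ (velar) → [k]
Rule 1: /d/ before /k/ (velar) → [g]
After rule 1: likg+egkep
Rule 2: no segment meets the rule's conditions; no change.

[likg+egkep]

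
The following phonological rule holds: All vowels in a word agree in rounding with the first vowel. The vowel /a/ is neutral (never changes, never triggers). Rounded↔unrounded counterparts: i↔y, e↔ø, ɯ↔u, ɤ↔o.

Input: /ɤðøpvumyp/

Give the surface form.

[ɤðepvɯmip]

/ø/ harmonizes with /ɤ/ ([-round]) → [e]
/u/ harmonizes with /ɤ/ ([-round]) → [ɯ]
/y/ harmonizes with /ɤ/ ([-round]) → [i]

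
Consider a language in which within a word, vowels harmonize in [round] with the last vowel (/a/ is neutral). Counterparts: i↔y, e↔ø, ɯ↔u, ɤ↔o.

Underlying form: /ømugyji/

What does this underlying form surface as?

/ø/ harmonizes with /i/ ([-round]) → [e]
/u/ harmonizes with /i/ ([-round]) → [ɯ]
/y/ harmonizes with /i/ ([-round]) → [i]

[emɯgiji]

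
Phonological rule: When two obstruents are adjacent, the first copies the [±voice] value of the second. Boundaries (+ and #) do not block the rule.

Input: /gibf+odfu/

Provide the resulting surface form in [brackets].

[gipf+otfu]

/b/ before /f/ (voiceless) → [p]
/d/ before /f/ (voiceless) → [t]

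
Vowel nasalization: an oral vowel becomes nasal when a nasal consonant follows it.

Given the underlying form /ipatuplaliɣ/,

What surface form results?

[ipatuplaliɣ]

no segment meets the rule's conditions; no change.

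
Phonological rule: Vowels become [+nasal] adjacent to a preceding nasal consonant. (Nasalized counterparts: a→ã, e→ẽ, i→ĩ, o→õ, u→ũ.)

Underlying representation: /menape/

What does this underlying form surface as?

/e/ after nasal /m/ → [ẽ]
/a/ after nasal /n/ → [ã]

[mẽnãpe]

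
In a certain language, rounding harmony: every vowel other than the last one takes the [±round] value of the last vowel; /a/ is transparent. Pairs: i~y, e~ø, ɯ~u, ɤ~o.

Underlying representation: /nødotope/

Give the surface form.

[nedɤtɤpe]

/ø/ harmonizes with /e/ ([-round]) → [e]
/o/ harmonizes with /e/ ([-round]) → [ɤ]
/o/ harmonizes with /e/ ([-round]) → [ɤ]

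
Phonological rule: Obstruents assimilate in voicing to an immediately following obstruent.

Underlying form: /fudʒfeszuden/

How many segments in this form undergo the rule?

2

/dʒ/ before /f/ (voiceless) → [tʃ]
/s/ before /z/ (voiced) → [z]
2 segments change.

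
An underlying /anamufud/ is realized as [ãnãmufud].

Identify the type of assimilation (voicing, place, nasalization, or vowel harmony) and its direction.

nasalization, regressive

/a/→[ã] /a/→[ã].
Each target copies a feature from the following segment, so the direction is regressive.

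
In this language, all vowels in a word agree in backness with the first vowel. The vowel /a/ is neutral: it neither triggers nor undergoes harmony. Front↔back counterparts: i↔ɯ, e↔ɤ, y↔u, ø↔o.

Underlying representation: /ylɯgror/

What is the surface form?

/ɯ/ harmonizes with /y/ ([-back]) → [i]
/o/ harmonizes with /y/ ([-back]) → [ø]

[yligrør]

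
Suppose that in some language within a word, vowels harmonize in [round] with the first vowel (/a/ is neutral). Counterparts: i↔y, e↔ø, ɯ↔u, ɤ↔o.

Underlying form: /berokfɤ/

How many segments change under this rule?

1

/o/ harmonizes with /e/ ([-round]) → [ɤ]
1 segment changes.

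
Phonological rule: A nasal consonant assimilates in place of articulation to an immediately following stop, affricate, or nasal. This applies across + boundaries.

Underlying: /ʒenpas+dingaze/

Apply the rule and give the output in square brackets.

/n/ before /p/ (labial) → [m]
/n/ before /g/ (velar) → [ŋ]

[ʒempas+diŋgaze]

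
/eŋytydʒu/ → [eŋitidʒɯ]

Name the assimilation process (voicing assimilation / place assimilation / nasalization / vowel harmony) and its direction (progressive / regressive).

vowel harmony, progressive

/y/→[i] /y/→[i] /u/→[ɯ].
Vowels agree with the first vowel, so the harmony is progressive.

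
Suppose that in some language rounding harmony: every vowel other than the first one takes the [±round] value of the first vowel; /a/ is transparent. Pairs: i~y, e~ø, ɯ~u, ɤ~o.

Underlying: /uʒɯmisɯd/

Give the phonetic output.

[uʒumysud]

/ɯ/ harmonizes with /u/ ([+round]) → [u]
/i/ harmonizes with /u/ ([+round]) → [y]
/ɯ/ harmonizes with /u/ ([+round]) → [u]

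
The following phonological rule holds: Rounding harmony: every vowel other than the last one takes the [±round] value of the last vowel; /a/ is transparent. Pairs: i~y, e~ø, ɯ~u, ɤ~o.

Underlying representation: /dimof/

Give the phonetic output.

[dymof]

/i/ harmonizes with /o/ ([+round]) → [y]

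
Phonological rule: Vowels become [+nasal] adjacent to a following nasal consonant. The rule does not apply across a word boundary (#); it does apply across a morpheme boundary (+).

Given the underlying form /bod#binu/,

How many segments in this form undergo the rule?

1

/i/ before nasal /n/ → [ĩ]
1 segment changes.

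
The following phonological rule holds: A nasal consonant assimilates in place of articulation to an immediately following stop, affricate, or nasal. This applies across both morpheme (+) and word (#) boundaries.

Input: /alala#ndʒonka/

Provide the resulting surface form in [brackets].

[alala#ɲdʒoŋka]

/n/ before /dʒ/ (palatal) → [ɲ]
/n/ before /k/ (velar) → [ŋ]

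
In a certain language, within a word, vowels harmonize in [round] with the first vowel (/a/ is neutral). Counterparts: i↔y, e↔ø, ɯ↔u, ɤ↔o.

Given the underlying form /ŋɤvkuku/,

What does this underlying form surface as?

[ŋɤvkɯkɯ]

/u/ harmonizes with /ɤ/ ([-round]) → [ɯ]
/u/ harmonizes with /ɤ/ ([-round]) → [ɯ]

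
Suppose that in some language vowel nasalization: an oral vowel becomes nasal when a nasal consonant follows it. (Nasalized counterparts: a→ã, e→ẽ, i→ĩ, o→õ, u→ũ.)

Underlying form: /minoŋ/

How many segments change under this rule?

2

/i/ before nasal /n/ → [ĩ]
/o/ before nasal /ŋ/ → [õ]
2 segments change.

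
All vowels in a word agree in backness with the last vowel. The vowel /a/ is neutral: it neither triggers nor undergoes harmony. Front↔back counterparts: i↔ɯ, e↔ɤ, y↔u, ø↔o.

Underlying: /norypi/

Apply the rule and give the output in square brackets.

[nørypi]

/o/ harmonizes with /i/ ([-back]) → [ø]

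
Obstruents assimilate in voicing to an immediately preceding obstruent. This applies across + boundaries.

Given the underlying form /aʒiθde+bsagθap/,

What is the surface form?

[aʒiθte+bzagðap]

/d/ after /θ/ (voiceless) → [t]
/s/ after /b/ (voiced) → [z]
/θ/ after /g/ (voiced) → [ð]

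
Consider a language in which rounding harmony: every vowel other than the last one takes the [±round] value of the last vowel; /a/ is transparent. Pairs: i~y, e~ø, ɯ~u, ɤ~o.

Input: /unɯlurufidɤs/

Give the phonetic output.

/u/ harmonizes with /ɤ/ ([-round]) → [ɯ]
/u/ harmonizes with /ɤ/ ([-round]) → [ɯ]
/u/ harmonizes with /ɤ/ ([-round]) → [ɯ]

[ɯnɯlɯrɯfidɤs]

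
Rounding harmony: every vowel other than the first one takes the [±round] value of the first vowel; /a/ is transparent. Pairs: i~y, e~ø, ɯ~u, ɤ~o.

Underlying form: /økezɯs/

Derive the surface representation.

/e/ harmonizes with /ø/ ([+round]) → [ø]
/ɯ/ harmonizes with /ø/ ([+round]) → [u]

[økøzus]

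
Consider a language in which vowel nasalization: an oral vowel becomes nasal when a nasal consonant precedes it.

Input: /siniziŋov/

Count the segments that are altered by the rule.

2

/i/ after nasal /n/ → [ĩ]
/o/ after nasal /ŋ/ → [õ]
2 segments change.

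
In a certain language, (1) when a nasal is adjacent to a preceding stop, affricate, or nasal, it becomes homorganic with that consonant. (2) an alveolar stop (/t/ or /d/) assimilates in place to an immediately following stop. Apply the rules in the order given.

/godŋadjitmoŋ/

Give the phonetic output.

[godnadjitnoŋ]

Rule 1: /ŋ/ after /d/ (alveolar) → [n]
Rule 1: /m/ after /t/ (alveolar) → [n]
After rule 1: godnadjitnoŋ
Rule 2: no segment meets the rule's conditions; no change.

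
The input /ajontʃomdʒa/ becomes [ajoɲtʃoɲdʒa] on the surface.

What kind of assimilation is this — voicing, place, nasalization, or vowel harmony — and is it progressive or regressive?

/n/→[ɲ] /m/→[ɲ].
Each target copies a feature from the following segment, so the direction is regressive.

place assimilation, regressive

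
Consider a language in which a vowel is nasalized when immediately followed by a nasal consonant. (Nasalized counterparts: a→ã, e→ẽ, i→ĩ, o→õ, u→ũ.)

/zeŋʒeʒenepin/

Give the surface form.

/e/ before nasal /ŋ/ → [ẽ]
/e/ before nasal /n/ → [ẽ]
/i/ before nasal /n/ → [ĩ]

[zẽŋʒeʒẽnepĩn]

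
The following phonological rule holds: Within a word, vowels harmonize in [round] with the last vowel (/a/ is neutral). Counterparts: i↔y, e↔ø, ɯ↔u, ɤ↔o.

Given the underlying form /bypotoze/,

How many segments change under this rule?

3

/y/ harmonizes with /e/ ([-round]) → [i]
/o/ harmonizes with /e/ ([-round]) → [ɤ]
/o/ harmonizes with /e/ ([-round]) → [ɤ]
3 segments change.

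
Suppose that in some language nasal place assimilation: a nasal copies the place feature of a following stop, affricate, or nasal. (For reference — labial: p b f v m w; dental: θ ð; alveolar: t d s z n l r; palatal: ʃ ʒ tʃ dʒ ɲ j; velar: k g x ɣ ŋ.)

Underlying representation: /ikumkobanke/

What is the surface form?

[ikuŋkobaŋke]

/m/ before /k/ (velar) → [ŋ]
/n/ before /k/ (velar) → [ŋ]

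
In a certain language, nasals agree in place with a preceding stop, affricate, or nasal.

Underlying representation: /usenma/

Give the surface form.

[usenna]

/m/ after /n/ (alveolar) → [n]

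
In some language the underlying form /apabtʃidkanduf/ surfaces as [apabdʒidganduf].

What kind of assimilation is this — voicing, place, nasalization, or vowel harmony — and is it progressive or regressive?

voicing assimilation, progressive

/tʃ/→[dʒ] /k/→[g].
Each target copies a feature from the preceding segment, so the direction is progressive.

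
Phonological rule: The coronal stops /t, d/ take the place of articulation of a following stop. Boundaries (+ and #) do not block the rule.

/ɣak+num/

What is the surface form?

[ɣak+num]

no segment meets the rule's conditions; no change.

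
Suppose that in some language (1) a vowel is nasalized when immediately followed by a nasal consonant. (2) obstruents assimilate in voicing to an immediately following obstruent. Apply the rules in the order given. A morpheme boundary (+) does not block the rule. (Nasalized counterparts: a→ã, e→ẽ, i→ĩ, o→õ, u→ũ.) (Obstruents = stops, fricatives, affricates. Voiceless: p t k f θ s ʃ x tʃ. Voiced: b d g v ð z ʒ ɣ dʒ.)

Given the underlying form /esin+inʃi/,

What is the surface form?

Rule 1: /i/ before nasal /n/ → [ĩ]
Rule 1: /i/ before nasal /n/ → [ĩ]
After rule 1: esĩn+ĩnʃi
Rule 2: no segment meets the rule's conditions; no change.

[esĩn+ĩnʃi]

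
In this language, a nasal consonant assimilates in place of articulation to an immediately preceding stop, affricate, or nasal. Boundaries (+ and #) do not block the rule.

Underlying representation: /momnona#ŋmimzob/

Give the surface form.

[mommona#ŋŋimzob]

/n/ after /m/ (labial) → [m]
/m/ after /ŋ/ (velar) → [ŋ]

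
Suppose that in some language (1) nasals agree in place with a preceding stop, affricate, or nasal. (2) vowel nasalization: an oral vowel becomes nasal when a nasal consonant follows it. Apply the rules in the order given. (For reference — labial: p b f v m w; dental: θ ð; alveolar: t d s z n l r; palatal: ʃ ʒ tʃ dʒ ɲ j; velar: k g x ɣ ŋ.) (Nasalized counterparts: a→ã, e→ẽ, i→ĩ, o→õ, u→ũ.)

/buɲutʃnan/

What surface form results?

Rule 1: /n/ after /tʃ/ (palatal) → [ɲ]
After rule 1: buɲutʃɲan
Rule 2: /u/ before nasal /ɲ/ → [ũ]
Rule 2: /a/ before nasal /n/ → [ã]

[bũɲutʃɲãn]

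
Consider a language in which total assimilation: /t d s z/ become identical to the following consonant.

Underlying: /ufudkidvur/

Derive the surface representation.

/d/ before /k/ → [k] (total assimilation)
/d/ before /v/ → [v] (total assimilation)

[ufukkivvur]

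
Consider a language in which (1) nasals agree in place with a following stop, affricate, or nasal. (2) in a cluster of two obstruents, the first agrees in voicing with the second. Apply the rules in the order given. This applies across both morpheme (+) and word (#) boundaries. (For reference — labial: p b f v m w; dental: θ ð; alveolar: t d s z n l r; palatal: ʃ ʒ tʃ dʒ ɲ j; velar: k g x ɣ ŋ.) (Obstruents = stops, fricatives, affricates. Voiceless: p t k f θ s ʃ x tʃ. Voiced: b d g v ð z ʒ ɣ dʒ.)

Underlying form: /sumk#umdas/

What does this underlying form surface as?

Rule 1: /m/ before /k/ (velar) → [ŋ]
Rule 1: /m/ before /d/ (alveolar) → [n]
After rule 1: suŋk#undas
Rule 2: no segment meets the rule's conditions; no change.

[suŋk#undas]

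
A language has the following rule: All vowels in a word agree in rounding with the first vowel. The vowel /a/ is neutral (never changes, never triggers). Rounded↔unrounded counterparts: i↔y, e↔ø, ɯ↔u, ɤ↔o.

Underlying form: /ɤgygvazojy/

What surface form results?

[ɤgigvazɤji]

/y/ harmonizes with /ɤ/ ([-round]) → [i]
/o/ harmonizes with /ɤ/ ([-round]) → [ɤ]
/y/ harmonizes with /ɤ/ ([-round]) → [i]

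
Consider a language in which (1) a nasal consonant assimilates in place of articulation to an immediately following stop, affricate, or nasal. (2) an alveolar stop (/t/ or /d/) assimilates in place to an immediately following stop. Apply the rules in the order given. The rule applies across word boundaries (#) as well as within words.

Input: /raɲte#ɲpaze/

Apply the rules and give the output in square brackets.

Rule 1: /ɲ/ before /t/ (alveolar) → [n]
Rule 1: /ɲ/ before /p/ (labial) → [m]
After rule 1: rante#mpaze
Rule 2: no segment meets the rule's conditions; no change.

[rante#mpaze]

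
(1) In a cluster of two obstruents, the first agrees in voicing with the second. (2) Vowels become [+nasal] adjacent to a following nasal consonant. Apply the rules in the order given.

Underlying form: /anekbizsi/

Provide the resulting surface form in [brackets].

[ãnegbissi]

Rule 1: /k/ before /b/ (voiced) → [g]
Rule 1: /z/ before /s/ (voiceless) → [s]
After rule 1: anegbissi
Rule 2: /a/ before nasal /n/ → [ã]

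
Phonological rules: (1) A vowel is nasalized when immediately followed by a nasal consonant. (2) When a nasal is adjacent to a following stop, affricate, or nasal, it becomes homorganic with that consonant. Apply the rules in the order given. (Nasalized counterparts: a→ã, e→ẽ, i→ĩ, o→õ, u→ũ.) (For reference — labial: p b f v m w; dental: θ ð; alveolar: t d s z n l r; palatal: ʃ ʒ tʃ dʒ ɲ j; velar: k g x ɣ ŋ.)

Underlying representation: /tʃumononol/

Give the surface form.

Rule 1: /u/ before nasal /m/ → [ũ]
Rule 1: /o/ before nasal /n/ → [õ]
Rule 1: /o/ before nasal /n/ → [õ]
After rule 1: tʃũmõnõnol
Rule 2: no segment meets the rule's conditions; no change.

[tʃũmõnõnol]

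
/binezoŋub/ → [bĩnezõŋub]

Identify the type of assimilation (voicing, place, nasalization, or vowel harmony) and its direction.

/i/→[ĩ] /o/→[õ].
Each target copies a feature from the following segment, so the direction is regressive.

nasalization, regressive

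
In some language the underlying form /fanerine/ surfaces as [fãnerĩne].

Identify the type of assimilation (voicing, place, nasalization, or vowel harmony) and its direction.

nasalization, regressive

/a/→[ã] /i/→[ĩ].
Each target copies a feature from the following segment, so the direction is regressive.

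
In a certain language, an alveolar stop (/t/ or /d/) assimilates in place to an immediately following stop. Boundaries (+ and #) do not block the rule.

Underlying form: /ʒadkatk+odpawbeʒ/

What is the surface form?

[ʒagkakk+obpawbeʒ]

/d/ before /k/ (velar) → [g]
/t/ before /k/ (velar) → [k]
/d/ before /p/ (labial) → [b]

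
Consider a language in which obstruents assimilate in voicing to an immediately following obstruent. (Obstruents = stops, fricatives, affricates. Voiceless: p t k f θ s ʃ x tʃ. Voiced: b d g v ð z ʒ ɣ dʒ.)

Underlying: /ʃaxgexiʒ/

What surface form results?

/x/ before /g/ (voiced) → [ɣ]

[ʃaɣgexiʒ]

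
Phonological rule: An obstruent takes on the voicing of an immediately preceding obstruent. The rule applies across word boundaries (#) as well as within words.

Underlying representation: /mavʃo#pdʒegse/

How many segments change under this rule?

/ʃ/ after /v/ (voiced) → [ʒ]
/dʒ/ after /p/ (voiceless) → [tʃ]
/s/ after /g/ (voiced) → [z]
3 segments change.

3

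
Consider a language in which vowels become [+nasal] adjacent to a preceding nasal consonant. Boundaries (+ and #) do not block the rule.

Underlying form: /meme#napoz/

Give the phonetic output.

/e/ after nasal /m/ → [ẽ]
/e/ after nasal /m/ → [ẽ]
/a/ after nasal /n/ → [ã]

[mẽmẽ#nãpoz]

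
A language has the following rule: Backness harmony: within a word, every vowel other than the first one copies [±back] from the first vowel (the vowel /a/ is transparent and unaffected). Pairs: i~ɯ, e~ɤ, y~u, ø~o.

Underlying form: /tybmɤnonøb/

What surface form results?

/ɤ/ harmonizes with /y/ ([-back]) → [e]
/o/ harmonizes with /y/ ([-back]) → [ø]

[tybmenønøb]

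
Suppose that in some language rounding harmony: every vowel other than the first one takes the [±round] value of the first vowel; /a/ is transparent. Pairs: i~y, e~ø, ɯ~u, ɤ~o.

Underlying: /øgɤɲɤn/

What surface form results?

[øgoɲon]

/ɤ/ harmonizes with /ø/ ([+round]) → [o]
/ɤ/ harmonizes with /ø/ ([+round]) → [o]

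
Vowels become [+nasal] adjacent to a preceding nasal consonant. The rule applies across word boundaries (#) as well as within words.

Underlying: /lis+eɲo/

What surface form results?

/o/ after nasal /ɲ/ → [õ]

[lis+eɲõ]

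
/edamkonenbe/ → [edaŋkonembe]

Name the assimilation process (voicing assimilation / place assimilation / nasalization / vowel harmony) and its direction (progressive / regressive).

place assimilation, regressive

/m/→[ŋ] /n/→[m].
Each target copies a feature from the following segment, so the direction is regressive.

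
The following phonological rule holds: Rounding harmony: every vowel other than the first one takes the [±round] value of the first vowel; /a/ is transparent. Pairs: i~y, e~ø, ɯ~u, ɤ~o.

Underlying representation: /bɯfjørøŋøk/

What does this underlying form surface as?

/ø/ harmonizes with /ɯ/ ([-round]) → [e]
/ø/ harmonizes with /ɯ/ ([-round]) → [e]
/ø/ harmonizes with /ɯ/ ([-round]) → [e]

[bɯfjereŋek]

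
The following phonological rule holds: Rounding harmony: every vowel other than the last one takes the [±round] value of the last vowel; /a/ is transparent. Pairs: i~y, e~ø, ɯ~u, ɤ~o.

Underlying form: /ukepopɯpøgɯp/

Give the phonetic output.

/u/ harmonizes with /ɯ/ ([-round]) → [ɯ]
/o/ harmonizes with /ɯ/ ([-round]) → [ɤ]
/ø/ harmonizes with /ɯ/ ([-round]) → [e]

[ɯkepɤpɯpegɯp]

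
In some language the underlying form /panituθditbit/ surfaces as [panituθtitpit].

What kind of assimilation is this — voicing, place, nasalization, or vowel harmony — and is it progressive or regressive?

/d/→[t] /b/→[p].
Each target copies a feature from the preceding segment, so the direction is progressive.

voicing assimilation, progressive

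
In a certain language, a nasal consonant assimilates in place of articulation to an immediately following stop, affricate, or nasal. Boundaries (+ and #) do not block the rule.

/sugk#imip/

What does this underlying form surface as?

no segment meets the rule's conditions; no change.

[sugk#imip]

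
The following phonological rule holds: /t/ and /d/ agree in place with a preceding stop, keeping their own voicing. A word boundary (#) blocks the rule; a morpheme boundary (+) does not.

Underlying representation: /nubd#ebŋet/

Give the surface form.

/d/ after /b/ (labial) → [b]

[nubb#ebŋet]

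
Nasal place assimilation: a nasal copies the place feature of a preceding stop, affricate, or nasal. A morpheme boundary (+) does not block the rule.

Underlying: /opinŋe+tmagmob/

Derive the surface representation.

[opinne+tnagŋob]

/ŋ/ after /n/ (alveolar) → [n]
/m/ after /t/ (alveolar) → [n]
/m/ after /g/ (velar) → [ŋ]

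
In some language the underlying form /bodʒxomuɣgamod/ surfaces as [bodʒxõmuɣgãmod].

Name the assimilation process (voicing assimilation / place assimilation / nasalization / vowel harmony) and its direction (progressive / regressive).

/o/→[õ] /a/→[ã].
Each target copies a feature from the following segment, so the direction is regressive.

nasalization, regressive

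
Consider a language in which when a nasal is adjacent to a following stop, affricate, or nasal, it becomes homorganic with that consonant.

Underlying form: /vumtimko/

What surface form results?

[vuntiŋko]

/m/ before /t/ (alveolar) → [n]
/m/ before /k/ (velar) → [ŋ]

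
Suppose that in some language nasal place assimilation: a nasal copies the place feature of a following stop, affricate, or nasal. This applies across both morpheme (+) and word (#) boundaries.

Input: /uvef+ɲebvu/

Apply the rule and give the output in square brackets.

[uvef+ɲebvu]

no segment meets the rule's conditions; no change.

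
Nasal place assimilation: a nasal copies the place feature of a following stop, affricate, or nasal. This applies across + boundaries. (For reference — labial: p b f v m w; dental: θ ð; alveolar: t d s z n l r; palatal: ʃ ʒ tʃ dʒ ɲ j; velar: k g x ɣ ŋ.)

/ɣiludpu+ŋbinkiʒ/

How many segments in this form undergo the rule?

2

/ŋ/ before /b/ (labial) → [m]
/n/ before /k/ (velar) → [ŋ]
2 segments change.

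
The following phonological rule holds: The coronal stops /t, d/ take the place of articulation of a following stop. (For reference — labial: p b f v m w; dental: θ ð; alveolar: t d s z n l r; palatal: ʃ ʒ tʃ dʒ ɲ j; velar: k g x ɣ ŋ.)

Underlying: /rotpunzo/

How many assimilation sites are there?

/t/ before /p/ (labial) → [p]
1 segment changes.

1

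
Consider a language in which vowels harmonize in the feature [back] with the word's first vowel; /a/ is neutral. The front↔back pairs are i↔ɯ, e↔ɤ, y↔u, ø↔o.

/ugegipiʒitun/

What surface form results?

/e/ harmonizes with /u/ ([+back]) → [ɤ]
/i/ harmonizes with /u/ ([+back]) → [ɯ]
/i/ harmonizes with /u/ ([+back]) → [ɯ]
/i/ harmonizes with /u/ ([+back]) → [ɯ]

[ugɤgɯpɯʒɯtun]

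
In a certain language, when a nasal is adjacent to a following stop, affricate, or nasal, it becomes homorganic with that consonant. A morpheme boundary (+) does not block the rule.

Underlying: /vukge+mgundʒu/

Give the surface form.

[vukge+ŋguɲdʒu]

/m/ before /g/ (velar) → [ŋ]
/n/ before /dʒ/ (palatal) → [ɲ]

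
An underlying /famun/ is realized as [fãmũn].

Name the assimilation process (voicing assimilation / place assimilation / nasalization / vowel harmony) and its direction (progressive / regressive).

/a/→[ã] /u/→[ũ].
Each target copies a feature from the following segment, so the direction is regressive.

nasalization, regressive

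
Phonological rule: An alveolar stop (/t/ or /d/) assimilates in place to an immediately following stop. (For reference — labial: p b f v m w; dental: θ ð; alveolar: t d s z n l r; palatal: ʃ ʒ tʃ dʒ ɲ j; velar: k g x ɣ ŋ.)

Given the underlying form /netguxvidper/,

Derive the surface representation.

[nekguxvibper]

/t/ before /g/ (velar) → [k]
/d/ before /p/ (labial) → [b]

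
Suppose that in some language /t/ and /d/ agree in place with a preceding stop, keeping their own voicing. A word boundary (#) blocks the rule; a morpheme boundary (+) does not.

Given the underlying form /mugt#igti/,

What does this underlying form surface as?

[mugk#igki]

/t/ after /g/ (velar) → [k]
/t/ after /g/ (velar) → [k]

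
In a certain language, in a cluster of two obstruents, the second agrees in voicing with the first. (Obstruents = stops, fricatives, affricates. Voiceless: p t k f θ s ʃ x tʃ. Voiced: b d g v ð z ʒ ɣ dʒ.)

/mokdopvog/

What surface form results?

/d/ after /k/ (voiceless) → [t]
/v/ after /p/ (voiceless) → [f]

[moktopfog]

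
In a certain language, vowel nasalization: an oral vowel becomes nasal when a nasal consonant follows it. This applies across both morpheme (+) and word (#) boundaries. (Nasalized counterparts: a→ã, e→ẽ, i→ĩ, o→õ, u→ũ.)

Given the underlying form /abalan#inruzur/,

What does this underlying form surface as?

/a/ before nasal /n/ → [ã]
/i/ before nasal /n/ → [ĩ]

[abalãn#ĩnruzur]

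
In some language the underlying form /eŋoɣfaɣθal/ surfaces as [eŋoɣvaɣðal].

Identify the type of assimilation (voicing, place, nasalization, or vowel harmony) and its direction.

voicing assimilation, progressive

/f/→[v] /θ/→[ð].
Each target copies a feature from the preceding segment, so the direction is progressive.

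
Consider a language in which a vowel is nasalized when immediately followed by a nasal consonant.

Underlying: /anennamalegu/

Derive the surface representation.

[ãnẽnnãmalegu]

/a/ before nasal /n/ → [ã]
/e/ before nasal /n/ → [ẽ]
/a/ before nasal /m/ → [ã]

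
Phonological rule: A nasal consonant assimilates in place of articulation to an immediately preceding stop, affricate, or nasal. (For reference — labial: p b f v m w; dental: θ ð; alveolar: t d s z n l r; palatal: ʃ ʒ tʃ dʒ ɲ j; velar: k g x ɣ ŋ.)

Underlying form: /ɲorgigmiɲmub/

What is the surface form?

[ɲorgigŋiɲɲub]

/m/ after /g/ (velar) → [ŋ]
/m/ after /ɲ/ (palatal) → [ɲ]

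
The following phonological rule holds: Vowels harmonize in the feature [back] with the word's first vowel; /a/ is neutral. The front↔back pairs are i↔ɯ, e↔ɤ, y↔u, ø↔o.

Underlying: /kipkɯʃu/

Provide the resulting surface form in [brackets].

[kipkiʃy]

/ɯ/ harmonizes with /i/ ([-back]) → [i]
/u/ harmonizes with /i/ ([-back]) → [y]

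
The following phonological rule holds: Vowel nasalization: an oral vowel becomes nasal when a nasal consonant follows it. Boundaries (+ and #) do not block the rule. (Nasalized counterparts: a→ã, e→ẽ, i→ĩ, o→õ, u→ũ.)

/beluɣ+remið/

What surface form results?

[beluɣ+rẽmið]

/e/ before nasal /m/ → [ẽ]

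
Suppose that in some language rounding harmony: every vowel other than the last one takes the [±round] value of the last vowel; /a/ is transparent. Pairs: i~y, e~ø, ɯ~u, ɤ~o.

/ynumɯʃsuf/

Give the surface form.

/ɯ/ harmonizes with /u/ ([+round]) → [u]

[ynumuʃsuf]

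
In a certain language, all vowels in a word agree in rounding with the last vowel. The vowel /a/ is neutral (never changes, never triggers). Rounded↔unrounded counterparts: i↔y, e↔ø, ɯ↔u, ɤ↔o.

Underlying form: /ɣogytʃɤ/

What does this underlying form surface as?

/o/ harmonizes with /ɤ/ ([-round]) → [ɤ]
/y/ harmonizes with /ɤ/ ([-round]) → [i]

[ɣɤgitʃɤ]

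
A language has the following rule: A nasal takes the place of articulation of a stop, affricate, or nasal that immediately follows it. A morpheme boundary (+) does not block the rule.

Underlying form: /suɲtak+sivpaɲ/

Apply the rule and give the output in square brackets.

/ɲ/ before /t/ (alveolar) → [n]

[suntak+sivpaɲ]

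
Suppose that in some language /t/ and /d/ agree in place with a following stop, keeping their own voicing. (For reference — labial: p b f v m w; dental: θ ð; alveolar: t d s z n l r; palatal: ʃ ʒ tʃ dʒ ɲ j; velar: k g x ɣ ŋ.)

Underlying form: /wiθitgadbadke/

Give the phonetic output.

/t/ before /g/ (velar) → [k]
/d/ before /b/ (labial) → [b]
/d/ before /k/ (velar) → [g]

[wiθikgabbagke]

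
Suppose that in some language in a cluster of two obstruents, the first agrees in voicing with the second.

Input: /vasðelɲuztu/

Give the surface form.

[vazðelɲustu]

/s/ before /ð/ (voiced) → [z]
/z/ before /t/ (voiceless) → [s]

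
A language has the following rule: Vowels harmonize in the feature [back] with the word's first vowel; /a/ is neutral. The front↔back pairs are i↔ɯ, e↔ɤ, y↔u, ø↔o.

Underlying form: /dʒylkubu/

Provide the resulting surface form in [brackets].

/u/ harmonizes with /y/ ([-back]) → [y]
/u/ harmonizes with /y/ ([-back]) → [y]

[dʒylkyby]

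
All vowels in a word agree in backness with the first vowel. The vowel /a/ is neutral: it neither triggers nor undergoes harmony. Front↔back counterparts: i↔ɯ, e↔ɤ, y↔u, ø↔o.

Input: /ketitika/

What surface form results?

no segment meets the rule's conditions; no change.

[ketitika]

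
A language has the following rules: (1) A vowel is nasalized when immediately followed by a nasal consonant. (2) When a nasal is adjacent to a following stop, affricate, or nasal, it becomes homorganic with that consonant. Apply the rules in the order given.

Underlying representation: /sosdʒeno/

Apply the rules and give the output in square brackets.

Rule 1: /e/ before nasal /n/ → [ẽ]
After rule 1: sosdʒẽno
Rule 2: no segment meets the rule's conditions; no change.

[sosdʒẽno]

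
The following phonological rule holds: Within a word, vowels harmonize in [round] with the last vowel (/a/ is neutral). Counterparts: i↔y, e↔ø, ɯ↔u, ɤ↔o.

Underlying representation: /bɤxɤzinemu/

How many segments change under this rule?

4

/ɤ/ harmonizes with /u/ ([+round]) → [o]
/ɤ/ harmonizes with /u/ ([+round]) → [o]
/i/ harmonizes with /u/ ([+round]) → [y]
/e/ harmonizes with /u/ ([+round]) → [ø]
4 segments change.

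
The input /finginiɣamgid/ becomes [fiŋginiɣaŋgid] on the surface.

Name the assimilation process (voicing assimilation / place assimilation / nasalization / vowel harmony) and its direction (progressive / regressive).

place assimilation, regressive

/n/→[ŋ] /m/→[ŋ].
Each target copies a feature from the following segment, so the direction is regressive.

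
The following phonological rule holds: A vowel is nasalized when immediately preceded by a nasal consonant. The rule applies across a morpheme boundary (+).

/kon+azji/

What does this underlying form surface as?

[kon+ãzji]

/a/ after nasal /n/ → [ã]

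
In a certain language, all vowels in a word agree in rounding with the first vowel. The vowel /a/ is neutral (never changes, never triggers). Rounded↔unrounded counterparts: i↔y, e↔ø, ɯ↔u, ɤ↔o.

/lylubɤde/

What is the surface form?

/ɤ/ harmonizes with /y/ ([+round]) → [o]
/e/ harmonizes with /y/ ([+round]) → [ø]

[lylubodø]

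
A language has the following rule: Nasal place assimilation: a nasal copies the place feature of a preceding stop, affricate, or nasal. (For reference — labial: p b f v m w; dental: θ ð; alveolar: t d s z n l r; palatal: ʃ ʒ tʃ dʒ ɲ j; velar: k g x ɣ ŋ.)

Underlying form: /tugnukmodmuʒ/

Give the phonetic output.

[tugŋukŋodnuʒ]

/n/ after /g/ (velar) → [ŋ]
/m/ after /k/ (velar) → [ŋ]
/m/ after /d/ (alveolar) → [n]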